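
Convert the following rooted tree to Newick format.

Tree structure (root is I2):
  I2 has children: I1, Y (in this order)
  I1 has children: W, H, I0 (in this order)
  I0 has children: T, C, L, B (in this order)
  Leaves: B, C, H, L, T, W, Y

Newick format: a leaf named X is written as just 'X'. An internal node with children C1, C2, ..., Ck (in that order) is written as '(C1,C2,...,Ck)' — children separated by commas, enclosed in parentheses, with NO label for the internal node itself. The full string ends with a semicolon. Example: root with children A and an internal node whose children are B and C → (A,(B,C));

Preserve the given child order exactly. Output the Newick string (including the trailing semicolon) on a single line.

Answer: ((W,H,(T,C,L,B)),Y);

Derivation:
internal I2 with children ['I1', 'Y']
  internal I1 with children ['W', 'H', 'I0']
    leaf 'W' → 'W'
    leaf 'H' → 'H'
    internal I0 with children ['T', 'C', 'L', 'B']
      leaf 'T' → 'T'
      leaf 'C' → 'C'
      leaf 'L' → 'L'
      leaf 'B' → 'B'
    → '(T,C,L,B)'
  → '(W,H,(T,C,L,B))'
  leaf 'Y' → 'Y'
→ '((W,H,(T,C,L,B)),Y)'
Final: ((W,H,(T,C,L,B)),Y);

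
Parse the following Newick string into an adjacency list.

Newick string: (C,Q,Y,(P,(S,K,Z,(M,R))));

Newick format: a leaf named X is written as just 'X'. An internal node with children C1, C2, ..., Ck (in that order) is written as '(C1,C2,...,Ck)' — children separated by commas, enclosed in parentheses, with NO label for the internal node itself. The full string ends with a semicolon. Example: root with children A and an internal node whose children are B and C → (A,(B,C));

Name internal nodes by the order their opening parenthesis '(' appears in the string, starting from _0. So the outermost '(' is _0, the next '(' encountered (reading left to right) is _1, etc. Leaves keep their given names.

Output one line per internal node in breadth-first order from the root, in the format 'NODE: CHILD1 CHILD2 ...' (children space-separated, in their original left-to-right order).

Input: (C,Q,Y,(P,(S,K,Z,(M,R))));
Scanning left-to-right, naming '(' by encounter order:
  pos 0: '(' -> open internal node _0 (depth 1)
  pos 7: '(' -> open internal node _1 (depth 2)
  pos 10: '(' -> open internal node _2 (depth 3)
  pos 17: '(' -> open internal node _3 (depth 4)
  pos 21: ')' -> close internal node _3 (now at depth 3)
  pos 22: ')' -> close internal node _2 (now at depth 2)
  pos 23: ')' -> close internal node _1 (now at depth 1)
  pos 24: ')' -> close internal node _0 (now at depth 0)
Total internal nodes: 4
BFS adjacency from root:
  _0: C Q Y _1
  _1: P _2
  _2: S K Z _3
  _3: M R

Answer: _0: C Q Y _1
_1: P _2
_2: S K Z _3
_3: M R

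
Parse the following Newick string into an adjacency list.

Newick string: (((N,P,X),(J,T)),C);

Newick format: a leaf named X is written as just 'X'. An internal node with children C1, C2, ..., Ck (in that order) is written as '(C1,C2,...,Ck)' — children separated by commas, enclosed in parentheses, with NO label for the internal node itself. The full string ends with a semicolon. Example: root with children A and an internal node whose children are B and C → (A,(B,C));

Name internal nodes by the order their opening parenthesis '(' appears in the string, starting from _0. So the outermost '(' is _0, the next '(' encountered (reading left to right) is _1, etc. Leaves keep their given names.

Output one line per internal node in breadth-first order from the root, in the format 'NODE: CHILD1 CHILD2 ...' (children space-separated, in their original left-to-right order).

Answer: _0: _1 C
_1: _2 _3
_2: N P X
_3: J T

Derivation:
Input: (((N,P,X),(J,T)),C);
Scanning left-to-right, naming '(' by encounter order:
  pos 0: '(' -> open internal node _0 (depth 1)
  pos 1: '(' -> open internal node _1 (depth 2)
  pos 2: '(' -> open internal node _2 (depth 3)
  pos 8: ')' -> close internal node _2 (now at depth 2)
  pos 10: '(' -> open internal node _3 (depth 3)
  pos 14: ')' -> close internal node _3 (now at depth 2)
  pos 15: ')' -> close internal node _1 (now at depth 1)
  pos 18: ')' -> close internal node _0 (now at depth 0)
Total internal nodes: 4
BFS adjacency from root:
  _0: _1 C
  _1: _2 _3
  _2: N P X
  _3: J T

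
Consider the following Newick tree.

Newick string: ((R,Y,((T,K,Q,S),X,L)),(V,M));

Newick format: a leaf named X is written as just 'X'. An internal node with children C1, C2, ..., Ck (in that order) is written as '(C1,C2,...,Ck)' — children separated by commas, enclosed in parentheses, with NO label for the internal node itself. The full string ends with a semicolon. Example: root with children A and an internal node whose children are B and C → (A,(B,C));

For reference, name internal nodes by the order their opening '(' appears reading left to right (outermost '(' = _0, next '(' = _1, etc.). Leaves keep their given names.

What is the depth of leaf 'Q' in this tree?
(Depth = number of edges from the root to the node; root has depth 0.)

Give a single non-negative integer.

Newick: ((R,Y,((T,K,Q,S),X,L)),(V,M));
Naming internals by '(' encounter order: outermost '(' = _0, next = _1, ...
Query node: Q
Path from root: _0 -> _1 -> _2 -> _3 -> Q
Depth of Q: 4 (number of edges from root)

Answer: 4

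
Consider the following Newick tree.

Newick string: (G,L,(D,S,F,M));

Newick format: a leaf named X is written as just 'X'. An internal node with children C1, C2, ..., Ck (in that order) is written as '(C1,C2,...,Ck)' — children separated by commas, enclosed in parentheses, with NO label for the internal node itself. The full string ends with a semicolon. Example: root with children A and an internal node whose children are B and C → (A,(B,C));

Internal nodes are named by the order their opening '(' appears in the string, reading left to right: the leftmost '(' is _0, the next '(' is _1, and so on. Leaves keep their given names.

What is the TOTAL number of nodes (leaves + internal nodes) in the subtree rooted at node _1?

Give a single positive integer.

Newick: (G,L,(D,S,F,M));
Locate _1: it is the '(' at position 5 (the 2nd '(' reading left to right).
Query: subtree rooted at _1
_1: subtree_size = 1 + 4
  D: subtree_size = 1 + 0
  S: subtree_size = 1 + 0
  F: subtree_size = 1 + 0
  M: subtree_size = 1 + 0
Total subtree size of _1: 5

Answer: 5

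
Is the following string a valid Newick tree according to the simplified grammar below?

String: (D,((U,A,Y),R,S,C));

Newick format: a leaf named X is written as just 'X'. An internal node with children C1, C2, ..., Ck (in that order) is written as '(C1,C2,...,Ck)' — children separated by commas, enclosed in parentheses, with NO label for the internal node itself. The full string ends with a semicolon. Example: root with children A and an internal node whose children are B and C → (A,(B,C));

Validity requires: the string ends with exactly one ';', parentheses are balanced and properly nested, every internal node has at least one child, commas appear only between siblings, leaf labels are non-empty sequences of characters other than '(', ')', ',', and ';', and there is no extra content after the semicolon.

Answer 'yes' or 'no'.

Input: (D,((U,A,Y),R,S,C));
Paren balance: 3 '(' vs 3 ')' OK
Ends with single ';': True
Full parse: OK
Valid: True

Answer: yes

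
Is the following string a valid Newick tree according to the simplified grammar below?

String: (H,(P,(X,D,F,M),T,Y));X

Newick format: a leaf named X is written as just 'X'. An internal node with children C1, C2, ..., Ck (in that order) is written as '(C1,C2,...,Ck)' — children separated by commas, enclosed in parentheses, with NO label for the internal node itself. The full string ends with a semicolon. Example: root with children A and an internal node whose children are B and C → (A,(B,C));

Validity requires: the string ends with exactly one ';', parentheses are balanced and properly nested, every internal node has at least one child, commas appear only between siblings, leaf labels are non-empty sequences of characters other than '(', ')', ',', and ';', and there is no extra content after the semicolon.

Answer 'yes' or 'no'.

Input: (H,(P,(X,D,F,M),T,Y));X
Paren balance: 3 '(' vs 3 ')' OK
Ends with single ';': False
Full parse: FAILS (must end with ;)
Valid: False

Answer: no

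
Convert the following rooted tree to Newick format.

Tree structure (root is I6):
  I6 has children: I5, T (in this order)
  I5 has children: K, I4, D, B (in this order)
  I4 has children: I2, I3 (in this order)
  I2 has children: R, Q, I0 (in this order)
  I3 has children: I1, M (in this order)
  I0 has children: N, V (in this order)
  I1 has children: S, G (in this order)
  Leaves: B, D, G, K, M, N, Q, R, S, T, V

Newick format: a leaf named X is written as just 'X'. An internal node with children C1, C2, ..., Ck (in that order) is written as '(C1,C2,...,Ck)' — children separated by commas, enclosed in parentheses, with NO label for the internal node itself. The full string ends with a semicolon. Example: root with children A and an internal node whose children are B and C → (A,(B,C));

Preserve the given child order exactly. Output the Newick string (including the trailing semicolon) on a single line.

internal I6 with children ['I5', 'T']
  internal I5 with children ['K', 'I4', 'D', 'B']
    leaf 'K' → 'K'
    internal I4 with children ['I2', 'I3']
      internal I2 with children ['R', 'Q', 'I0']
        leaf 'R' → 'R'
        leaf 'Q' → 'Q'
        internal I0 with children ['N', 'V']
          leaf 'N' → 'N'
          leaf 'V' → 'V'
        → '(N,V)'
      → '(R,Q,(N,V))'
      internal I3 with children ['I1', 'M']
        internal I1 with children ['S', 'G']
          leaf 'S' → 'S'
          leaf 'G' → 'G'
        → '(S,G)'
        leaf 'M' → 'M'
      → '((S,G),M)'
    → '((R,Q,(N,V)),((S,G),M))'
    leaf 'D' → 'D'
    leaf 'B' → 'B'
  → '(K,((R,Q,(N,V)),((S,G),M)),D,B)'
  leaf 'T' → 'T'
→ '((K,((R,Q,(N,V)),((S,G),M)),D,B),T)'
Final: ((K,((R,Q,(N,V)),((S,G),M)),D,B),T);

Answer: ((K,((R,Q,(N,V)),((S,G),M)),D,B),T);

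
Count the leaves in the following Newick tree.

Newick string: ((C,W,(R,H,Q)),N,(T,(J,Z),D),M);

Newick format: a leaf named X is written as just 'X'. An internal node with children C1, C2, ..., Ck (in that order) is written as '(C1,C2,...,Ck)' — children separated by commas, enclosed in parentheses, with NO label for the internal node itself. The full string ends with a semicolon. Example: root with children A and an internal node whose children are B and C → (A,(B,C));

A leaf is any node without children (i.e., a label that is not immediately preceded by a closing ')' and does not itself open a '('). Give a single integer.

Answer: 11

Derivation:
Newick: ((C,W,(R,H,Q)),N,(T,(J,Z),D),M);
Scan left-to-right; a leaf is any maximal label run not followed by '(':
  pos 2: leaf 'C' → count = 1
  pos 4: leaf 'W' → count = 2
  pos 7: leaf 'R' → count = 3
  pos 9: leaf 'H' → count = 4
  pos 11: leaf 'Q' → count = 5
  pos 15: leaf 'N' → count = 6
  pos 18: leaf 'T' → count = 7
  pos 21: leaf 'J' → count = 8
  pos 23: leaf 'Z' → count = 9
  pos 26: leaf 'D' → count = 10
  pos 29: leaf 'M' → count = 11
Total leaves: 11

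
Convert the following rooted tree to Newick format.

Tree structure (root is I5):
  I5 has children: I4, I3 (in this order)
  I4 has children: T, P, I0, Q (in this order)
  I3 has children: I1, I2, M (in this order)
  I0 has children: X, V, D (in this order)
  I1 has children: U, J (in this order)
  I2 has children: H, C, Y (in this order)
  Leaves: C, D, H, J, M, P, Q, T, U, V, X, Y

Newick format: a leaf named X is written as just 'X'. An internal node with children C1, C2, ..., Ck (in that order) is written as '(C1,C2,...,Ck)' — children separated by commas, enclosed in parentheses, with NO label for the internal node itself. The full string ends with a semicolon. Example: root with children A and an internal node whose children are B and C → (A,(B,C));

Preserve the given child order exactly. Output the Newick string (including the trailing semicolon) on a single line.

internal I5 with children ['I4', 'I3']
  internal I4 with children ['T', 'P', 'I0', 'Q']
    leaf 'T' → 'T'
    leaf 'P' → 'P'
    internal I0 with children ['X', 'V', 'D']
      leaf 'X' → 'X'
      leaf 'V' → 'V'
      leaf 'D' → 'D'
    → '(X,V,D)'
    leaf 'Q' → 'Q'
  → '(T,P,(X,V,D),Q)'
  internal I3 with children ['I1', 'I2', 'M']
    internal I1 with children ['U', 'J']
      leaf 'U' → 'U'
      leaf 'J' → 'J'
    → '(U,J)'
    internal I2 with children ['H', 'C', 'Y']
      leaf 'H' → 'H'
      leaf 'C' → 'C'
      leaf 'Y' → 'Y'
    → '(H,C,Y)'
    leaf 'M' → 'M'
  → '((U,J),(H,C,Y),M)'
→ '((T,P,(X,V,D),Q),((U,J),(H,C,Y),M))'
Final: ((T,P,(X,V,D),Q),((U,J),(H,C,Y),M));

Answer: ((T,P,(X,V,D),Q),((U,J),(H,C,Y),M));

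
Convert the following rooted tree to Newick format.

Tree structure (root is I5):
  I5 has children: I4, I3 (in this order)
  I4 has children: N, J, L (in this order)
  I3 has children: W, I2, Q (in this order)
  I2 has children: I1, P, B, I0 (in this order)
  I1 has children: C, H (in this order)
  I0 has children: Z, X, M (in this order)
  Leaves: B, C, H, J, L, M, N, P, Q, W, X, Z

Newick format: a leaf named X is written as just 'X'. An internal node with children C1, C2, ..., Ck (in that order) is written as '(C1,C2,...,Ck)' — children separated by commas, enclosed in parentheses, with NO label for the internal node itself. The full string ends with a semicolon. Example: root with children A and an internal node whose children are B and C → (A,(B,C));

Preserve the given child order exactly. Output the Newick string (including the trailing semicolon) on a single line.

Answer: ((N,J,L),(W,((C,H),P,B,(Z,X,M)),Q));

Derivation:
internal I5 with children ['I4', 'I3']
  internal I4 with children ['N', 'J', 'L']
    leaf 'N' → 'N'
    leaf 'J' → 'J'
    leaf 'L' → 'L'
  → '(N,J,L)'
  internal I3 with children ['W', 'I2', 'Q']
    leaf 'W' → 'W'
    internal I2 with children ['I1', 'P', 'B', 'I0']
      internal I1 with children ['C', 'H']
        leaf 'C' → 'C'
        leaf 'H' → 'H'
      → '(C,H)'
      leaf 'P' → 'P'
      leaf 'B' → 'B'
      internal I0 with children ['Z', 'X', 'M']
        leaf 'Z' → 'Z'
        leaf 'X' → 'X'
        leaf 'M' → 'M'
      → '(Z,X,M)'
    → '((C,H),P,B,(Z,X,M))'
    leaf 'Q' → 'Q'
  → '(W,((C,H),P,B,(Z,X,M)),Q)'
→ '((N,J,L),(W,((C,H),P,B,(Z,X,M)),Q))'
Final: ((N,J,L),(W,((C,H),P,B,(Z,X,M)),Q));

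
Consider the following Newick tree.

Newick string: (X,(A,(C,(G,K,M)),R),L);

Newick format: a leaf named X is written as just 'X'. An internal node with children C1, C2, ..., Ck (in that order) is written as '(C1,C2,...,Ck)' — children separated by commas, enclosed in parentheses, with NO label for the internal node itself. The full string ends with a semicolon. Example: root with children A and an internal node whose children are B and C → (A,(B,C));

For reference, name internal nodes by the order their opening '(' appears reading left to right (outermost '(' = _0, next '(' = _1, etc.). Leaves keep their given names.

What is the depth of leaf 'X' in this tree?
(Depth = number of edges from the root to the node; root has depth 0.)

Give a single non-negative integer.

Answer: 1

Derivation:
Newick: (X,(A,(C,(G,K,M)),R),L);
Naming internals by '(' encounter order: outermost '(' = _0, next = _1, ...
Query node: X
Path from root: _0 -> X
Depth of X: 1 (number of edges from root)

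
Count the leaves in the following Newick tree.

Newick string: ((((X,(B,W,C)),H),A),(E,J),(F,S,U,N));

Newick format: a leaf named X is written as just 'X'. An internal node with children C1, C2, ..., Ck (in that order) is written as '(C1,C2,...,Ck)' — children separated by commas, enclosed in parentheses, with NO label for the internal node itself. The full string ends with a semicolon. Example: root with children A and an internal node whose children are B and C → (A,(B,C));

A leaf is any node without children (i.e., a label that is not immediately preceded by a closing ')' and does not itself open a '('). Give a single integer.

Newick: ((((X,(B,W,C)),H),A),(E,J),(F,S,U,N));
Scan left-to-right; a leaf is any maximal label run not followed by '(':
  pos 4: leaf 'X' → count = 1
  pos 7: leaf 'B' → count = 2
  pos 9: leaf 'W' → count = 3
  pos 11: leaf 'C' → count = 4
  pos 15: leaf 'H' → count = 5
  pos 18: leaf 'A' → count = 6
  pos 22: leaf 'E' → count = 7
  pos 24: leaf 'J' → count = 8
  pos 28: leaf 'F' → count = 9
  pos 30: leaf 'S' → count = 10
  pos 32: leaf 'U' → count = 11
  pos 34: leaf 'N' → count = 12
Total leaves: 12

Answer: 12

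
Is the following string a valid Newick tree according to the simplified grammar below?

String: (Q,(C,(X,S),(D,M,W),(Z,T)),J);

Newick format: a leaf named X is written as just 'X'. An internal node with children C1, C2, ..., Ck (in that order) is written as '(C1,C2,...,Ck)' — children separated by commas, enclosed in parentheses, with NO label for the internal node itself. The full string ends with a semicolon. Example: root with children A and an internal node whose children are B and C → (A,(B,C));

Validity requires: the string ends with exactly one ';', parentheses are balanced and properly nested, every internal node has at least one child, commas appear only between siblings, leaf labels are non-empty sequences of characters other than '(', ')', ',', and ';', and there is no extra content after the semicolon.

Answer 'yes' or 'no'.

Answer: yes

Derivation:
Input: (Q,(C,(X,S),(D,M,W),(Z,T)),J);
Paren balance: 5 '(' vs 5 ')' OK
Ends with single ';': True
Full parse: OK
Valid: True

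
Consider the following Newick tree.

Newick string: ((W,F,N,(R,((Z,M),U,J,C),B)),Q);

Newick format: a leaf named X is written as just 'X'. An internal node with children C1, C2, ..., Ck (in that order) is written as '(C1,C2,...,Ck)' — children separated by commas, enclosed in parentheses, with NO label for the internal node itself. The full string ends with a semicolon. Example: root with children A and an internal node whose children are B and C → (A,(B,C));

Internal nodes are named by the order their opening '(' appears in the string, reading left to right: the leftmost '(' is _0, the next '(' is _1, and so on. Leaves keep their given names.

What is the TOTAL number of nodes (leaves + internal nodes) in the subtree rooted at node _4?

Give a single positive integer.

Newick: ((W,F,N,(R,((Z,M),U,J,C),B)),Q);
Locate _4: it is the '(' at position 12 (the 5th '(' reading left to right).
Query: subtree rooted at _4
_4: subtree_size = 1 + 2
  Z: subtree_size = 1 + 0
  M: subtree_size = 1 + 0
Total subtree size of _4: 3

Answer: 3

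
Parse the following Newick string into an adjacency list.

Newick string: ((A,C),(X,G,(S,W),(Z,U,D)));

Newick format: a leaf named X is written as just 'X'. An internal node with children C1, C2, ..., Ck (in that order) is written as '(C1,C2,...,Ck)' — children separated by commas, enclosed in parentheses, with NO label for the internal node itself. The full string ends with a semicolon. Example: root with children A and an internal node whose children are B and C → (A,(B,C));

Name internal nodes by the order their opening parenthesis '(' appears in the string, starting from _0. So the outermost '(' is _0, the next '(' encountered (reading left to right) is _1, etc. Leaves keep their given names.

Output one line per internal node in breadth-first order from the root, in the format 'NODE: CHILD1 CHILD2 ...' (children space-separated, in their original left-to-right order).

Answer: _0: _1 _2
_1: A C
_2: X G _3 _4
_3: S W
_4: Z U D

Derivation:
Input: ((A,C),(X,G,(S,W),(Z,U,D)));
Scanning left-to-right, naming '(' by encounter order:
  pos 0: '(' -> open internal node _0 (depth 1)
  pos 1: '(' -> open internal node _1 (depth 2)
  pos 5: ')' -> close internal node _1 (now at depth 1)
  pos 7: '(' -> open internal node _2 (depth 2)
  pos 12: '(' -> open internal node _3 (depth 3)
  pos 16: ')' -> close internal node _3 (now at depth 2)
  pos 18: '(' -> open internal node _4 (depth 3)
  pos 24: ')' -> close internal node _4 (now at depth 2)
  pos 25: ')' -> close internal node _2 (now at depth 1)
  pos 26: ')' -> close internal node _0 (now at depth 0)
Total internal nodes: 5
BFS adjacency from root:
  _0: _1 _2
  _1: A C
  _2: X G _3 _4
  _3: S W
  _4: Z U D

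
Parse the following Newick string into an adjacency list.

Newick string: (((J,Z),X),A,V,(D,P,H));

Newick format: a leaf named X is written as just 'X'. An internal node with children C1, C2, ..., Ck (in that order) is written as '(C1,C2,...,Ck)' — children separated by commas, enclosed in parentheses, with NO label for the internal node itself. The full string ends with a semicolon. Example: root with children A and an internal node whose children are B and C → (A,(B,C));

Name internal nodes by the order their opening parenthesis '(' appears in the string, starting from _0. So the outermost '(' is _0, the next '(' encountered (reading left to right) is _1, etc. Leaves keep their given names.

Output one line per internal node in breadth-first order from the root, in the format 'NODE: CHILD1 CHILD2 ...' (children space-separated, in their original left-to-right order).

Answer: _0: _1 A V _3
_1: _2 X
_3: D P H
_2: J Z

Derivation:
Input: (((J,Z),X),A,V,(D,P,H));
Scanning left-to-right, naming '(' by encounter order:
  pos 0: '(' -> open internal node _0 (depth 1)
  pos 1: '(' -> open internal node _1 (depth 2)
  pos 2: '(' -> open internal node _2 (depth 3)
  pos 6: ')' -> close internal node _2 (now at depth 2)
  pos 9: ')' -> close internal node _1 (now at depth 1)
  pos 15: '(' -> open internal node _3 (depth 2)
  pos 21: ')' -> close internal node _3 (now at depth 1)
  pos 22: ')' -> close internal node _0 (now at depth 0)
Total internal nodes: 4
BFS adjacency from root:
  _0: _1 A V _3
  _1: _2 X
  _3: D P H
  _2: J Z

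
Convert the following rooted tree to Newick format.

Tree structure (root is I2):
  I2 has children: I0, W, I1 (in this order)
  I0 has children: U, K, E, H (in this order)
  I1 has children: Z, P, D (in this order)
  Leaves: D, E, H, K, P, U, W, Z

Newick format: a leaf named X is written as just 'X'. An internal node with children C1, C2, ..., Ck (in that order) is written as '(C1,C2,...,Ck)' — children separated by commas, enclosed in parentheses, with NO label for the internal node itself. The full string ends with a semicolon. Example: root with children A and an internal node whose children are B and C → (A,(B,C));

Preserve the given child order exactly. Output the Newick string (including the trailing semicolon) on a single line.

Answer: ((U,K,E,H),W,(Z,P,D));

Derivation:
internal I2 with children ['I0', 'W', 'I1']
  internal I0 with children ['U', 'K', 'E', 'H']
    leaf 'U' → 'U'
    leaf 'K' → 'K'
    leaf 'E' → 'E'
    leaf 'H' → 'H'
  → '(U,K,E,H)'
  leaf 'W' → 'W'
  internal I1 with children ['Z', 'P', 'D']
    leaf 'Z' → 'Z'
    leaf 'P' → 'P'
    leaf 'D' → 'D'
  → '(Z,P,D)'
→ '((U,K,E,H),W,(Z,P,D))'
Final: ((U,K,E,H),W,(Z,P,D));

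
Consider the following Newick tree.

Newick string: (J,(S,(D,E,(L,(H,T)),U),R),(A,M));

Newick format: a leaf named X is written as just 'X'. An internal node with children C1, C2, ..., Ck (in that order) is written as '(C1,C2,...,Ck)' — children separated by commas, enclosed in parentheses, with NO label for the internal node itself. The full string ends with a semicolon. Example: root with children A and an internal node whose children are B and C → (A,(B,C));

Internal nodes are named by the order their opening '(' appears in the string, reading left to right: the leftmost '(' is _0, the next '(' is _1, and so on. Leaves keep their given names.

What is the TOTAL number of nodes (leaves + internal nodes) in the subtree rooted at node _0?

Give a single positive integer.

Newick: (J,(S,(D,E,(L,(H,T)),U),R),(A,M));
Locate _0: it is the '(' at position 0 (the 1st '(' reading left to right).
Query: subtree rooted at _0
_0: subtree_size = 1 + 16
  J: subtree_size = 1 + 0
  _1: subtree_size = 1 + 11
    S: subtree_size = 1 + 0
    _2: subtree_size = 1 + 8
      D: subtree_size = 1 + 0
      E: subtree_size = 1 + 0
      _3: subtree_size = 1 + 4
        L: subtree_size = 1 + 0
        _4: subtree_size = 1 + 2
          H: subtree_size = 1 + 0
          T: subtree_size = 1 + 0
      U: subtree_size = 1 + 0
    R: subtree_size = 1 + 0
  _5: subtree_size = 1 + 2
    A: subtree_size = 1 + 0
    M: subtree_size = 1 + 0
Total subtree size of _0: 17

Answer: 17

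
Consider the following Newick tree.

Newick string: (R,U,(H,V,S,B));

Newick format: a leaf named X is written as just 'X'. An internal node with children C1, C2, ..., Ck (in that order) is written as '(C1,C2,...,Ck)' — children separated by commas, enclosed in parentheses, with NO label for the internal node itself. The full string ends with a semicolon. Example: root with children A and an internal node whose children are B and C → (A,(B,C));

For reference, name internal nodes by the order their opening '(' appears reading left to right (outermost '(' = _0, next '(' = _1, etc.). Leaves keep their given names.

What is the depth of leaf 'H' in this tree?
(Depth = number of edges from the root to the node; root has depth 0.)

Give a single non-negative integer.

Newick: (R,U,(H,V,S,B));
Naming internals by '(' encounter order: outermost '(' = _0, next = _1, ...
Query node: H
Path from root: _0 -> _1 -> H
Depth of H: 2 (number of edges from root)

Answer: 2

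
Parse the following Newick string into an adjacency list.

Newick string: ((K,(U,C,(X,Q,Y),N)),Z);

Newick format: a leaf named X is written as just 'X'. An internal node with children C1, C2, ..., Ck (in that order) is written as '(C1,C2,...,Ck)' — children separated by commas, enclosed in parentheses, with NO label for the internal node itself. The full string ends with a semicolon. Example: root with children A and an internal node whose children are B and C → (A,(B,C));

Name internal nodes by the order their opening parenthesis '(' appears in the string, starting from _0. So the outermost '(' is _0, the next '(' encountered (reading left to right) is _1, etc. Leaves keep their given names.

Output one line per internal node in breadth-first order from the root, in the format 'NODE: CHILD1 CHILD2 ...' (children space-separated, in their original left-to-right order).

Input: ((K,(U,C,(X,Q,Y),N)),Z);
Scanning left-to-right, naming '(' by encounter order:
  pos 0: '(' -> open internal node _0 (depth 1)
  pos 1: '(' -> open internal node _1 (depth 2)
  pos 4: '(' -> open internal node _2 (depth 3)
  pos 9: '(' -> open internal node _3 (depth 4)
  pos 15: ')' -> close internal node _3 (now at depth 3)
  pos 18: ')' -> close internal node _2 (now at depth 2)
  pos 19: ')' -> close internal node _1 (now at depth 1)
  pos 22: ')' -> close internal node _0 (now at depth 0)
Total internal nodes: 4
BFS adjacency from root:
  _0: _1 Z
  _1: K _2
  _2: U C _3 N
  _3: X Q Y

Answer: _0: _1 Z
_1: K _2
_2: U C _3 N
_3: X Q Y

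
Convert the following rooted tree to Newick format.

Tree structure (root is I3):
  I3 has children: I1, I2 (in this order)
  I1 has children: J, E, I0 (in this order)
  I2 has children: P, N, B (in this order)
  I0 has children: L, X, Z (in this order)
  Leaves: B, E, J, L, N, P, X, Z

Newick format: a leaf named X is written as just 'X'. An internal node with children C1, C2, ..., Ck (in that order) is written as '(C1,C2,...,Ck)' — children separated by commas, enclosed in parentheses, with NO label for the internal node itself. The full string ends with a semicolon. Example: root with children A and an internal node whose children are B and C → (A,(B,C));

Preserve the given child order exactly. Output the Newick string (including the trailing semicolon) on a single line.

Answer: ((J,E,(L,X,Z)),(P,N,B));

Derivation:
internal I3 with children ['I1', 'I2']
  internal I1 with children ['J', 'E', 'I0']
    leaf 'J' → 'J'
    leaf 'E' → 'E'
    internal I0 with children ['L', 'X', 'Z']
      leaf 'L' → 'L'
      leaf 'X' → 'X'
      leaf 'Z' → 'Z'
    → '(L,X,Z)'
  → '(J,E,(L,X,Z))'
  internal I2 with children ['P', 'N', 'B']
    leaf 'P' → 'P'
    leaf 'N' → 'N'
    leaf 'B' → 'B'
  → '(P,N,B)'
→ '((J,E,(L,X,Z)),(P,N,B))'
Final: ((J,E,(L,X,Z)),(P,N,B));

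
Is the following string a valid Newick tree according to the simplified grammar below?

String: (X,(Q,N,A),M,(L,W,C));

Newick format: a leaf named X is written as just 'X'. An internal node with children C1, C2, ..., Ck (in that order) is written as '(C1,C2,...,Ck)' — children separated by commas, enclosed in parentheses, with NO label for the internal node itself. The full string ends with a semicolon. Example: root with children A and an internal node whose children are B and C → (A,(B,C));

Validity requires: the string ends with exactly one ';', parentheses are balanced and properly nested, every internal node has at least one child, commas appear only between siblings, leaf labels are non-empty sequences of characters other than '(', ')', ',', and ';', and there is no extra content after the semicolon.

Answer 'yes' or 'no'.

Answer: yes

Derivation:
Input: (X,(Q,N,A),M,(L,W,C));
Paren balance: 3 '(' vs 3 ')' OK
Ends with single ';': True
Full parse: OK
Valid: True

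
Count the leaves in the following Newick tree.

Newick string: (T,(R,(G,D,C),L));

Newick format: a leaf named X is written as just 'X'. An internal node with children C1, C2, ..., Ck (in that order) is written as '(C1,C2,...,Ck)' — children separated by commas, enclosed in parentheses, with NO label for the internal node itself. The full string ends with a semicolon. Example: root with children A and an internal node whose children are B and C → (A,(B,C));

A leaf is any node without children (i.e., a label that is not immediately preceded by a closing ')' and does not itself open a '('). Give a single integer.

Newick: (T,(R,(G,D,C),L));
Scan left-to-right; a leaf is any maximal label run not followed by '(':
  pos 1: leaf 'T' → count = 1
  pos 4: leaf 'R' → count = 2
  pos 7: leaf 'G' → count = 3
  pos 9: leaf 'D' → count = 4
  pos 11: leaf 'C' → count = 5
  pos 14: leaf 'L' → count = 6
Total leaves: 6

Answer: 6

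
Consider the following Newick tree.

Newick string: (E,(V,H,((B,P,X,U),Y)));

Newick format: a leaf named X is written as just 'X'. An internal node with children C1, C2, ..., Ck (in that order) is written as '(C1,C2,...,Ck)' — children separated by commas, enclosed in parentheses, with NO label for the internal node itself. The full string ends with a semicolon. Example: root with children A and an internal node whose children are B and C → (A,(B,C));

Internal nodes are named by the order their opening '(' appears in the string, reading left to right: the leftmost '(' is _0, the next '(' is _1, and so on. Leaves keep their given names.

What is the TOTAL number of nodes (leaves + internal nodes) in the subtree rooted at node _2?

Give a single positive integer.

Answer: 7

Derivation:
Newick: (E,(V,H,((B,P,X,U),Y)));
Locate _2: it is the '(' at position 8 (the 3rd '(' reading left to right).
Query: subtree rooted at _2
_2: subtree_size = 1 + 6
  _3: subtree_size = 1 + 4
    B: subtree_size = 1 + 0
    P: subtree_size = 1 + 0
    X: subtree_size = 1 + 0
    U: subtree_size = 1 + 0
  Y: subtree_size = 1 + 0
Total subtree size of _2: 7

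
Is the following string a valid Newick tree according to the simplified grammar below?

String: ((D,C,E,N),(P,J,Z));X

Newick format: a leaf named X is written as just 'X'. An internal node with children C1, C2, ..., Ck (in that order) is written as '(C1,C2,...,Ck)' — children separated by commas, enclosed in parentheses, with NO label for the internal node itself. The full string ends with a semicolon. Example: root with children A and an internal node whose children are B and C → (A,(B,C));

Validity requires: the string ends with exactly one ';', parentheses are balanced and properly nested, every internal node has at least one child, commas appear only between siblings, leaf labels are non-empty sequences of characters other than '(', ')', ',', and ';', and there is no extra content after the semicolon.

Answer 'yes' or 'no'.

Answer: no

Derivation:
Input: ((D,C,E,N),(P,J,Z));X
Paren balance: 3 '(' vs 3 ')' OK
Ends with single ';': False
Full parse: FAILS (must end with ;)
Valid: False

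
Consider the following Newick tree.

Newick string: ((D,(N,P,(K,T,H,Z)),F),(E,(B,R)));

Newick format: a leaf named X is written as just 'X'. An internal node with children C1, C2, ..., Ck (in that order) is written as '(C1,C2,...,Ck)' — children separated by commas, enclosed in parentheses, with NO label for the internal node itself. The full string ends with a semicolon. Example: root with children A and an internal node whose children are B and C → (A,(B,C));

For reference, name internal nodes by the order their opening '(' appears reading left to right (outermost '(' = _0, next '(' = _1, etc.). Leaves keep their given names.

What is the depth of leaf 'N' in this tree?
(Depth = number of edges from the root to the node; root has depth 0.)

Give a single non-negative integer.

Answer: 3

Derivation:
Newick: ((D,(N,P,(K,T,H,Z)),F),(E,(B,R)));
Naming internals by '(' encounter order: outermost '(' = _0, next = _1, ...
Query node: N
Path from root: _0 -> _1 -> _2 -> N
Depth of N: 3 (number of edges from root)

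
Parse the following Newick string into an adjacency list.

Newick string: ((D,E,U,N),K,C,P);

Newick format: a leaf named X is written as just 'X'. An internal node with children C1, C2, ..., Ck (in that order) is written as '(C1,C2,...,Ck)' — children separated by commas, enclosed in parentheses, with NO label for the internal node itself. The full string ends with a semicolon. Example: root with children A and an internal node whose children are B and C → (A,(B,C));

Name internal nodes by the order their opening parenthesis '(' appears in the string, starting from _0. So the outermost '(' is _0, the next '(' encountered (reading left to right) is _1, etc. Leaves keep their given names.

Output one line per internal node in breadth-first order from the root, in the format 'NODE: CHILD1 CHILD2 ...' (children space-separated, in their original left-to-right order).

Answer: _0: _1 K C P
_1: D E U N

Derivation:
Input: ((D,E,U,N),K,C,P);
Scanning left-to-right, naming '(' by encounter order:
  pos 0: '(' -> open internal node _0 (depth 1)
  pos 1: '(' -> open internal node _1 (depth 2)
  pos 9: ')' -> close internal node _1 (now at depth 1)
  pos 16: ')' -> close internal node _0 (now at depth 0)
Total internal nodes: 2
BFS adjacency from root:
  _0: _1 K C P
  _1: D E U N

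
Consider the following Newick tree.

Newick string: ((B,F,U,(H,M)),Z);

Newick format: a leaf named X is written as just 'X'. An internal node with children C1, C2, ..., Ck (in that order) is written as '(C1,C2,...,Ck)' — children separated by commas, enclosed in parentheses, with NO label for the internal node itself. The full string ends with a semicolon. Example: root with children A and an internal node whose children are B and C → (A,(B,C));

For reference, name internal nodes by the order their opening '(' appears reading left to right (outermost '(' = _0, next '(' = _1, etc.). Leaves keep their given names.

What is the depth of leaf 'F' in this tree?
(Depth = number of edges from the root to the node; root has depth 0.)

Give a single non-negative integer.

Newick: ((B,F,U,(H,M)),Z);
Naming internals by '(' encounter order: outermost '(' = _0, next = _1, ...
Query node: F
Path from root: _0 -> _1 -> F
Depth of F: 2 (number of edges from root)

Answer: 2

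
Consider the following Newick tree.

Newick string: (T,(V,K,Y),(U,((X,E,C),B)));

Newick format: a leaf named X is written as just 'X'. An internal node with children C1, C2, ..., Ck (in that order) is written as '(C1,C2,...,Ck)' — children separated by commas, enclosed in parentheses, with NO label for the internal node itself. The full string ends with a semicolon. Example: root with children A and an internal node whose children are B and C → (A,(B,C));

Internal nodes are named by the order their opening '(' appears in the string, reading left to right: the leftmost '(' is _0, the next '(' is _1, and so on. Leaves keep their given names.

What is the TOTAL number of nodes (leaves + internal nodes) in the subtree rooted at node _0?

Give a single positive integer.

Answer: 14

Derivation:
Newick: (T,(V,K,Y),(U,((X,E,C),B)));
Locate _0: it is the '(' at position 0 (the 1st '(' reading left to right).
Query: subtree rooted at _0
_0: subtree_size = 1 + 13
  T: subtree_size = 1 + 0
  _1: subtree_size = 1 + 3
    V: subtree_size = 1 + 0
    K: subtree_size = 1 + 0
    Y: subtree_size = 1 + 0
  _2: subtree_size = 1 + 7
    U: subtree_size = 1 + 0
    _3: subtree_size = 1 + 5
      _4: subtree_size = 1 + 3
        X: subtree_size = 1 + 0
        E: subtree_size = 1 + 0
        C: subtree_size = 1 + 0
      B: subtree_size = 1 + 0
Total subtree size of _0: 14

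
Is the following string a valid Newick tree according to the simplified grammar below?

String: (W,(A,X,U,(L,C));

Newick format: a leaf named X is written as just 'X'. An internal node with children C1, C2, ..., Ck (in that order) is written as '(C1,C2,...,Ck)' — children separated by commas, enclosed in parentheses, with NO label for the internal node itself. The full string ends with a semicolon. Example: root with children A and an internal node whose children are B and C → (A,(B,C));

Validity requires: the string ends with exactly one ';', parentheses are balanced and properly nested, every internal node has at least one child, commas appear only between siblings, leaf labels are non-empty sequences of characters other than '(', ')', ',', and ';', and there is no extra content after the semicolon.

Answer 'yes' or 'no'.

Input: (W,(A,X,U,(L,C));
Paren balance: 3 '(' vs 2 ')' MISMATCH
Ends with single ';': True
Full parse: FAILS (expected , or ) at pos 16)
Valid: False

Answer: no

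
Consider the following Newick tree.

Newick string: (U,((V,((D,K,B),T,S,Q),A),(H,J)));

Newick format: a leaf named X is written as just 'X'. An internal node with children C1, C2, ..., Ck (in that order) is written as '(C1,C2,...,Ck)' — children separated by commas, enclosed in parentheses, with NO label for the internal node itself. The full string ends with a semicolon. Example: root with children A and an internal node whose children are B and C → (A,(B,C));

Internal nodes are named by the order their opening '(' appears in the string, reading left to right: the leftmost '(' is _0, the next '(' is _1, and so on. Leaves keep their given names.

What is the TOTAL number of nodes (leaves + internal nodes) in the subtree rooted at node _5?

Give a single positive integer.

Newick: (U,((V,((D,K,B),T,S,Q),A),(H,J)));
Locate _5: it is the '(' at position 26 (the 6th '(' reading left to right).
Query: subtree rooted at _5
_5: subtree_size = 1 + 2
  H: subtree_size = 1 + 0
  J: subtree_size = 1 + 0
Total subtree size of _5: 3

Answer: 3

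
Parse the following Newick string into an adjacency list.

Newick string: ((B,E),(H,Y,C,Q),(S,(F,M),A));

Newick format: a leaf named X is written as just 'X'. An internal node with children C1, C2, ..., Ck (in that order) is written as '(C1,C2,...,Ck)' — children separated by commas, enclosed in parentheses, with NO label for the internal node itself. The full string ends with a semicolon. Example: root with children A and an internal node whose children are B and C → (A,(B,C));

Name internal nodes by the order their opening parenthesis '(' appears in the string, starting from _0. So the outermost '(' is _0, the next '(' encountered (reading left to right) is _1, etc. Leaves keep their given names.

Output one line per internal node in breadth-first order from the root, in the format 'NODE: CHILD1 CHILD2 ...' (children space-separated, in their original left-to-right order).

Input: ((B,E),(H,Y,C,Q),(S,(F,M),A));
Scanning left-to-right, naming '(' by encounter order:
  pos 0: '(' -> open internal node _0 (depth 1)
  pos 1: '(' -> open internal node _1 (depth 2)
  pos 5: ')' -> close internal node _1 (now at depth 1)
  pos 7: '(' -> open internal node _2 (depth 2)
  pos 15: ')' -> close internal node _2 (now at depth 1)
  pos 17: '(' -> open internal node _3 (depth 2)
  pos 20: '(' -> open internal node _4 (depth 3)
  pos 24: ')' -> close internal node _4 (now at depth 2)
  pos 27: ')' -> close internal node _3 (now at depth 1)
  pos 28: ')' -> close internal node _0 (now at depth 0)
Total internal nodes: 5
BFS adjacency from root:
  _0: _1 _2 _3
  _1: B E
  _2: H Y C Q
  _3: S _4 A
  _4: F M

Answer: _0: _1 _2 _3
_1: B E
_2: H Y C Q
_3: S _4 A
_4: F M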